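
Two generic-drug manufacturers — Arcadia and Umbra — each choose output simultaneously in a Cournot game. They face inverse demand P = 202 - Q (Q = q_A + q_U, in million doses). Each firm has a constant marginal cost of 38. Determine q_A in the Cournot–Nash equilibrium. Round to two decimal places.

54.67

Each firm earns π_i = (202 - Q)q_i - 38q_i.
First-order condition (treating rivals' output as given): 164 - 2q_i - q_j = 0.
By symmetry each firm produces the same amount; substituting q_j = q_i yields q_i = 164/3.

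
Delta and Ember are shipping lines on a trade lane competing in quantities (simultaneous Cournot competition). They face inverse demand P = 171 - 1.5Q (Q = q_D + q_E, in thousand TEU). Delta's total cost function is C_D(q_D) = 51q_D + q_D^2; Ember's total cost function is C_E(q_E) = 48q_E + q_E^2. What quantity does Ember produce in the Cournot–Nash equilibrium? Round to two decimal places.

Delta's profit: π_D = (171 - 1.5Q)q_D - (51q_D + q_D²). Setting ∂π_D/∂q_D = 0: 120 - 5q_D - (3/2)(q_E) = 0.
Ember's profit: π_E = (171 - 1.5Q)q_E - (48q_E + q_E²). Setting ∂π_E/∂q_E = 0: 123 - 5q_E - (3/2)(q_D) = 0.
Best responses: q_D = (120 - (3/2)q_E)/5, q_E = (123 - (3/2)q_D)/5.
Substituting one into the other gives q_D = 1662/91 and q_E = 1740/91.

19.12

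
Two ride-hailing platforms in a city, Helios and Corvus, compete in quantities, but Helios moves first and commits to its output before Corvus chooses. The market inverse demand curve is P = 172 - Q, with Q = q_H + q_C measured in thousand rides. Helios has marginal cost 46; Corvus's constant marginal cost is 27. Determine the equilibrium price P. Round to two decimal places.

The follower Corvus best-responds to any q_H: π_C = (172 - Q)q_C - 27q_C.
Setting the follower's marginal profit to zero, 145 - q_H - 2q_C = 0, i.e. q_C = (145 - q_H)/2.
Helios substitutes q_C(q_H) into its own profit: π_H = q_H(172 - q_H - (145 - q_H)/2) - 46q_H = (199/2 - (1/2)q_H)q_H - 46q_H.
Maximising: ∂π_H/∂q_H = 107/2 - q_H = 0, giving q_H = 107/2.
Then q_C = (145 - 107/2)/2 = 183/4.
Total output Q = 397/4, so price P = 172 - 397/4 = 291/4.

72.75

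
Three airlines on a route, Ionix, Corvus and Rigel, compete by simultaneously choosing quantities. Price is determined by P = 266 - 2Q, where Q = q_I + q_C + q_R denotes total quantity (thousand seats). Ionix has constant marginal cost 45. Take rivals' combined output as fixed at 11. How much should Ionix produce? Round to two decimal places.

49.75

With rivals' combined output fixed at 11, Ionix's profit is π_I = (266 - 2·11 - 2q_I)q_I - (45q_I) = (244 - 2q_I)q_I - (45q_I).
∂π_I/∂q_I = 199 - 4q_I = 0, so q_I = 199/4.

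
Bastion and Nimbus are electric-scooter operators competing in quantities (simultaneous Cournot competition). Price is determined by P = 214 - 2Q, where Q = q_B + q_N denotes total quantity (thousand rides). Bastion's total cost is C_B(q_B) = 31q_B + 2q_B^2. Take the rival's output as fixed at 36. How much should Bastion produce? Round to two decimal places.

13.88

With the rival's output fixed at 36, Bastion's profit is π_B = (214 - 2·36 - 2q_B)q_B - (31q_B + 2q_B²) = (142 - 2q_B)q_B - (31q_B + 2q_B²).
∂π_B/∂q_B = 111 - 8q_B = 0, so q_B = 111/8.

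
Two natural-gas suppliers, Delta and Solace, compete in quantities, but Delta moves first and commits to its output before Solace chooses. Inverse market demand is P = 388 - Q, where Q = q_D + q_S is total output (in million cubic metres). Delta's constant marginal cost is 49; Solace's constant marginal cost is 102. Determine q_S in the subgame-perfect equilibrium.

45

The follower Solace best-responds to any q_D: π_S = (388 - Q)q_S - 102q_S.
Follower FOC: 286 - q_D - 2q_S = 0, so q_S(q_D) = (286 - q_D)/2.
The leader anticipates this reaction. Substituting into P = 388 - Q gives P = 245 - (1/2)q_D, so π_D = (245 - (1/2)q_D)q_D - 49q_D.
Maximising: ∂π_D/∂q_D = 196 - q_D = 0, giving q_D = 196.
Then q_S = (286 - 196)/2 = 45.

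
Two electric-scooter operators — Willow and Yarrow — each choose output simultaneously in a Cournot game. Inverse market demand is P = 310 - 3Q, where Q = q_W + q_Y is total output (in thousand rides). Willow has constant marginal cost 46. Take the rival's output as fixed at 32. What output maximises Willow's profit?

With the rival's output fixed at 32, Willow's profit is π_W = (310 - 3·32 - 3q_W)q_W - (46q_W) = (214 - 3q_W)q_W - (46q_W).
∂π_W/∂q_W = 168 - 6q_W = 0, so q_W = 28.

28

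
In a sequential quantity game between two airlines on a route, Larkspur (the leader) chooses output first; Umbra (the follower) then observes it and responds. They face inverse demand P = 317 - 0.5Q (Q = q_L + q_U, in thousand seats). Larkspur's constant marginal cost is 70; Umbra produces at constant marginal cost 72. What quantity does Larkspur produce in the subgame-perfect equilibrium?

249

The follower Umbra best-responds to any q_L: π_U = (317 - 0.5Q)q_U - 72q_U.
∂π_U/∂q_U = 245 - (1/2)q_L - q_U = 0 gives the reaction function q_U = (245 - (1/2)q_L).
Larkspur substitutes q_U(q_L) into its own profit: π_L = q_L(317 - (1/2)q_L - (245 - (1/2)q_L)/2) - 70q_L = (389/2 - (1/4)q_L)q_L - 70q_L.
Maximising: ∂π_L/∂q_L = 249/2 - (1/2)q_L = 0, giving q_L = 249.
Then q_U = (245 - (1/2)·249) = 241/2.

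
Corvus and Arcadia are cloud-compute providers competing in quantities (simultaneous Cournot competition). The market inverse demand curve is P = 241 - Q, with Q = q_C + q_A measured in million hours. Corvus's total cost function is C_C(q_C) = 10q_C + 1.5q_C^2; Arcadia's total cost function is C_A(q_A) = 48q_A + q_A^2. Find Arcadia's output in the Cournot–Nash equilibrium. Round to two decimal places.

Corvus's profit: π_C = (241 - Q)q_C - (10q_C + (3/2)q_C²). Setting ∂π_C/∂q_C = 0: 231 - 5q_C - (q_A) = 0.
Arcadia's first-order condition: 193 - 4q_A - (q_C) = 0.
Rearranging gives the reaction functions q_C = (231 - q_A)/5 and q_A = (193 - q_C)/4.
Substituting one into the other gives q_C = 731/19 and q_A = 734/19.

38.63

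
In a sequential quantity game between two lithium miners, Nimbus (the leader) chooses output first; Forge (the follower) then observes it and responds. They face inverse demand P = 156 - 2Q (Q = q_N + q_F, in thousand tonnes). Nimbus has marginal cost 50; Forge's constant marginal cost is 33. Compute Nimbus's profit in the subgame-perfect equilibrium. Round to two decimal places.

The follower Forge best-responds to any q_N: π_F = (156 - 2Q)q_F - 33q_F.
Setting the follower's marginal profit to zero, 123 - 2q_N - 4q_F = 0, i.e. q_F = (123 - 2q_N)/4.
The leader anticipates this reaction. Substituting into P = 156 - 2Q gives P = 189/2 - q_N, so π_N = (189/2 - q_N)q_N - 50q_N.
Maximising: ∂π_N/∂q_N = 89/2 - 2q_N = 0, giving q_N = 89/4.
Then q_F = (123 - 2·(89/4))/4 = 157/8.
Price P = 156 - 2·(335/8) = 289/4.
Nimbus's profit: (289/4 - 50)·(89/4) = 495.0625.

495.06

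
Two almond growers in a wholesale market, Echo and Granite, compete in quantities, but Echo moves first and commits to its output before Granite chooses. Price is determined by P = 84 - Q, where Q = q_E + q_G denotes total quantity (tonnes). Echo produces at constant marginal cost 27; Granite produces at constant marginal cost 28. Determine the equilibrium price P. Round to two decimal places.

Solve by backward induction. Given q_E, the follower Granite maximises π_G = (84 - q_E - q_G)q_G - 28q_G.
Follower FOC: 56 - q_E - 2q_G = 0, so q_G(q_E) = (56 - q_E)/2.
Echo substitutes q_G(q_E) into its own profit: π_E = q_E(84 - q_E - (56 - q_E)/2) - 27q_E = (56 - (1/2)q_E)q_E - 27q_E.
Maximising: ∂π_E/∂q_E = 29 - q_E = 0, giving q_E = 29.
Then q_G = (56 - 29)/2 = 27/2.
Total output Q = 85/2, so price P = 84 - 85/2 = 83/2.

41.50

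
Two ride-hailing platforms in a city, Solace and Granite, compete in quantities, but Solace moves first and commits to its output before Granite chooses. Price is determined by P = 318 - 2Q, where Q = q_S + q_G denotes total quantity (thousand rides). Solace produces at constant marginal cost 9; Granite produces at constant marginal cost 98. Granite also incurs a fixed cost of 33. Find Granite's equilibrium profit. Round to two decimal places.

22.13

The follower Granite best-responds to any q_S: π_G = (318 - 2Q)q_G - 98q_G.
Setting the follower's marginal profit to zero, 220 - 2q_S - 4q_G = 0, i.e. q_G = (220 - 2q_S)/4.
The leader anticipates this reaction. Substituting into P = 318 - 2Q gives P = 208 - q_S, so π_S = (208 - q_S)q_S - 9q_S.
Maximising: ∂π_S/∂q_S = 199 - 2q_S = 0, giving q_S = 199/2.
Then q_G = (220 - 2·(199/2))/4 = 21/4.
Price P = 318 - 2·(419/4) = 217/2.
Granite's profit: (217/2 - 98)·(21/4) - 33 = 177/8.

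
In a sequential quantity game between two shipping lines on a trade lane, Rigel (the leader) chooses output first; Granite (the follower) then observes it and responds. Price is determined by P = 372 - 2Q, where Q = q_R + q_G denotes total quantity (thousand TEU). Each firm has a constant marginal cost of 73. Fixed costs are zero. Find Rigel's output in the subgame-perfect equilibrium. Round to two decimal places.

74.75

The follower Granite best-responds to any q_R: π_G = (372 - 2Q)q_G - 73q_G.
∂π_G/∂q_G = 299 - 2q_R - 4q_G = 0 gives the reaction function q_G = (299 - 2q_R)/4.
The leader anticipates this reaction. Substituting into P = 372 - 2Q gives P = 445/2 - q_R, so π_R = (445/2 - q_R)q_R - 73q_R.
Maximising: ∂π_R/∂q_R = 299/2 - 2q_R = 0, giving q_R = 299/4.
Then q_G = (299 - 2·(299/4))/4 = 299/8.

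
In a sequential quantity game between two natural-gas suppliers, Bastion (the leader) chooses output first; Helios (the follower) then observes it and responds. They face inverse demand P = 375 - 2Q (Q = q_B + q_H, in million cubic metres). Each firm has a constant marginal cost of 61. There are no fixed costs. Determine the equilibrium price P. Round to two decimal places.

The follower Helios best-responds to any q_B: π_H = (375 - 2Q)q_H - 61q_H.
Follower FOC: 314 - 2q_B - 4q_H = 0, so q_H(q_B) = (314 - 2q_B)/4.
The leader anticipates this reaction. Substituting into P = 375 - 2Q gives P = 218 - q_B, so π_B = (218 - q_B)q_B - 61q_B.
The leader's first-order condition 157 - 2q_B = 0 yields q_B = 157/2.
Then q_H = (314 - 2·(157/2))/4 = 157/4.
Total output Q = 471/4, so price P = 375 - 2·(471/4) = 279/2.

139.50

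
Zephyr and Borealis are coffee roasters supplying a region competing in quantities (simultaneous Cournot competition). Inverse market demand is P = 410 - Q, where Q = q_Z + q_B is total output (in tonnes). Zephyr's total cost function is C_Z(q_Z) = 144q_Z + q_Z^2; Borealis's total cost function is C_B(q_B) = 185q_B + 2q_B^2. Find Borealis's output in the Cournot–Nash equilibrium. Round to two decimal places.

Zephyr's profit: π_Z = (410 - Q)q_Z - (144q_Z + q_Z²). Setting ∂π_Z/∂q_Z = 0: 266 - 4q_Z - (q_B) = 0.
Borealis's first-order condition: 225 - 6q_B - (q_Z) = 0.
Best responses: q_Z = (266 - q_B)/4, q_B = (225 - q_Z)/6.
Solving the pair: q_Z = 1371/23, q_B = 634/23.

27.57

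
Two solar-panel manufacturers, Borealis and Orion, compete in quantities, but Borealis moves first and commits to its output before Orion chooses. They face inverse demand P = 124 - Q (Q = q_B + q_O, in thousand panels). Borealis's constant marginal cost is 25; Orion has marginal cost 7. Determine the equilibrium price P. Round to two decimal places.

The follower Orion best-responds to any q_B: π_O = (124 - Q)q_O - 7q_O.
∂π_O/∂q_O = 117 - q_B - 2q_O = 0 gives the reaction function q_O = (117 - q_B)/2.
The leader anticipates this reaction. Substituting into P = 124 - Q gives P = 131/2 - (1/2)q_B, so π_B = (131/2 - (1/2)q_B)q_B - 25q_B.
Leader FOC: 81/2 - q_B = 0, so q_B = 81/2.
Then q_O = (117 - 81/2)/2 = 153/4.
Total output Q = 315/4, so price P = 124 - 315/4 = 181/4.

45.25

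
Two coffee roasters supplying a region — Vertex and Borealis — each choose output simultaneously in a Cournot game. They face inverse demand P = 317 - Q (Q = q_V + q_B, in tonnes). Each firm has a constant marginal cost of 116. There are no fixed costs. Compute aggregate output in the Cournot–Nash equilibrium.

134

A representative firm's profit is π_i = q_i(317 - Q) - 116q_i.
Setting ∂π_i/∂q_i = 0 with rivals' quantities fixed: 201 - 2q_i - q_j = 0.
By symmetry each firm produces the same amount; substituting q_j = q_i yields q_i = 201/3 = 67.
Total output Q = 67 + 67 = 134.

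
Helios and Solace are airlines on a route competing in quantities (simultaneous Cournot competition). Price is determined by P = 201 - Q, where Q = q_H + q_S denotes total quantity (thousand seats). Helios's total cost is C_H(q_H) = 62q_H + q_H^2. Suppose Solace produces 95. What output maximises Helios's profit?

11

With the rival's output fixed at 95, Helios's profit is π_H = (201 - 95 - q_H)q_H - (62q_H + q_H²) = (106 - q_H)q_H - (62q_H + q_H²).
∂π_H/∂q_H = 44 - 4q_H = 0, so q_H = 11.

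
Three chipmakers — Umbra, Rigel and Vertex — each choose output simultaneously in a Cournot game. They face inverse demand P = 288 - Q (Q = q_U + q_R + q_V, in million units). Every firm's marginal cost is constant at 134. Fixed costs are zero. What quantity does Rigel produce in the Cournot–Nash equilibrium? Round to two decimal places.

A representative firm's profit is π_i = q_i(288 - Q) - 134q_i.
First-order condition (treating rivals' output as given): 154 - 2q_i - Σ_{j≠i} q_j = 0.
By symmetry each firm produces the same amount; substituting Σ_{j≠i} q_j = 2q_i yields q_i = 154/4 = 77/2.

38.50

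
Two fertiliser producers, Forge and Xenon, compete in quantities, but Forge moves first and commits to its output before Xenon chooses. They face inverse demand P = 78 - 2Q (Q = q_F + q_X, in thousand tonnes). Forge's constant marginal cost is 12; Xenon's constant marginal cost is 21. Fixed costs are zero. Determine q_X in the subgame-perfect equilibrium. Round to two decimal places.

4.88

The follower Xenon best-responds to any q_F: π_X = (78 - 2Q)q_X - 21q_X.
Follower FOC: 57 - 2q_F - 4q_X = 0, so q_X(q_F) = (57 - 2q_F)/4.
Forge substitutes q_X(q_F) into its own profit: π_F = q_F(78 - 2q_F - (57 - 2q_F)/2) - 12q_F = (99/2 - q_F)q_F - 12q_F.
Maximising: ∂π_F/∂q_F = 75/2 - 2q_F = 0, giving q_F = 75/4.
Then q_X = (57 - 2·(75/4))/4 = 39/8.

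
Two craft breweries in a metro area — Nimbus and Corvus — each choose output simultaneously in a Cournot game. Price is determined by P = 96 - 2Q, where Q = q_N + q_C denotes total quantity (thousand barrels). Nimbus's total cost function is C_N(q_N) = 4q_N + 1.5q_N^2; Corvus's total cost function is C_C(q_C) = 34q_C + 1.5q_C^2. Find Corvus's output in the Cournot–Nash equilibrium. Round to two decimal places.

5.56

Nimbus's profit: π_N = (96 - 2Q)q_N - (4q_N + (3/2)q_N²). Setting ∂π_N/∂q_N = 0: 92 - 7q_N - 2(q_C) = 0.
Corvus's profit: π_C = (96 - 2Q)q_C - (34q_C + (3/2)q_C²). Setting ∂π_C/∂q_C = 0: 62 - 7q_C - 2(q_N) = 0.
Best responses: q_N = (92 - 2q_C)/7, q_C = (62 - 2q_N)/7.
Substituting one into the other gives q_N = 104/9 and q_C = 50/9.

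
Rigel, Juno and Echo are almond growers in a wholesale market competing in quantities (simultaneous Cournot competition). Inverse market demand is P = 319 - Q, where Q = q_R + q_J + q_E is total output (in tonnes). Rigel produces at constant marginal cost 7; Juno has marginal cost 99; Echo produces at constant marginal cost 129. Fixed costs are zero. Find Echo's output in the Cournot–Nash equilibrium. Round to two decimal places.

Rigel's profit: π_R = (319 - Q)q_R - (7q_R). Setting ∂π_R/∂q_R = 0: 312 - 2q_R - (q_J + q_E) = 0.
Juno's profit: π_J = (319 - Q)q_J - (99q_J). Setting ∂π_J/∂q_J = 0: 220 - 2q_J - (q_R + q_E) = 0.
Echo's first-order condition: 190 - 2q_E - (q_R + q_J) = 0.
Adding the 3 conditions: 722 − 2Q − 2Q = 0, i.e. Q = 361/2.
Back-substituting: q_R = (312 − 361/2) = 263/2, q_J = (220 − 361/2) = 79/2, q_E = (190 − 361/2) = 19/2.

9.50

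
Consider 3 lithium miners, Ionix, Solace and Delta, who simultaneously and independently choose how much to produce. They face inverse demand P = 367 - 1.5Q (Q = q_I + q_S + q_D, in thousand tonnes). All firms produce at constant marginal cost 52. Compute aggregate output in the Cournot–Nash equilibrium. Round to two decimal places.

A representative firm's profit is π_i = q_i(367 - 1.5Q) - 52q_i.
Setting ∂π_i/∂q_i = 0 with rivals' quantities fixed: 315 - 3q_i - (3/2)·Σ_{j≠i} q_j = 0.
With identical firms every q_j equals q_i, so Σ_{j≠i} q_j = 2q_i and 315 = 6q_i, giving q_i = 105/2.
Total output Q = 105/2 + 105/2 + 105/2 = 315/2.

157.50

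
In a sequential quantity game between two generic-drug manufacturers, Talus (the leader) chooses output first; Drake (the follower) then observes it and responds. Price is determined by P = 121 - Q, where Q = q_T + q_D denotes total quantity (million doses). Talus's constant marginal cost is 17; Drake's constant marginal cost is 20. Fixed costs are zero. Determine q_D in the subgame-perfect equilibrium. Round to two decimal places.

23.75

The follower Drake best-responds to any q_T: π_D = (121 - Q)q_D - 20q_D.
Setting the follower's marginal profit to zero, 101 - q_T - 2q_D = 0, i.e. q_D = (101 - q_T)/2.
The leader anticipates this reaction. Substituting into P = 121 - Q gives P = 141/2 - (1/2)q_T, so π_T = (141/2 - (1/2)q_T)q_T - 17q_T.
The leader's first-order condition 107/2 - q_T = 0 yields q_T = 107/2.
Then q_D = (101 - 107/2)/2 = 95/4.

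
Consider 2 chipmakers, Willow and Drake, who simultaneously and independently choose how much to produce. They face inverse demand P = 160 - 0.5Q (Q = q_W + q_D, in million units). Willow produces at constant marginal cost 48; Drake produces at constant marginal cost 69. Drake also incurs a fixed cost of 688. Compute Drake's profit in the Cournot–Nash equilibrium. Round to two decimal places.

400.89

Willow's profit: π_W = (160 - 0.5Q)q_W - (48q_W). Setting ∂π_W/∂q_W = 0: 112 - q_W - (1/2)(q_D) = 0.
Drake's first-order condition: 91 - q_D - (1/2)(q_W) = 0.
Best responses: q_W = (112 - (1/2)q_D), q_D = (91 - (1/2)q_W).
Substituting one into the other gives q_W = 266/3 and q_D = 140/3.
Price P = 160 - (1/2)·(406/3) = 277/3.
Drake's profit: (277/3 - 69)·(140/3) - 688 = 400.8889.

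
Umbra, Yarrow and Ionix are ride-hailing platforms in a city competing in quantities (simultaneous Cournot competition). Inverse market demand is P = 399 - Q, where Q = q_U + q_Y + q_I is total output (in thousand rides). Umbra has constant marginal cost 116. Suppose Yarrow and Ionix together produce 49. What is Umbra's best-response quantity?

117

With rivals' combined output fixed at 49, Umbra's profit is π_U = (399 - 49 - q_U)q_U - (116q_U) = (350 - q_U)q_U - (116q_U).
∂π_U/∂q_U = 234 - 2q_U = 0, so q_U = 117.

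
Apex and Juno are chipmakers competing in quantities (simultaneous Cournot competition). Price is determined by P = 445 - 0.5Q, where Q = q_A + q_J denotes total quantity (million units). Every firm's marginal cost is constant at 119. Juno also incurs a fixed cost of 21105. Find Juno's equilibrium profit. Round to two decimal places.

2511.89

A representative firm's profit is π_i = q_i(445 - 0.5Q) - 119q_i.
First-order condition (treating rivals' output as given): 326 - q_i - (1/2)q_j = 0.
With identical firms every q_j equals q_i, so q_j = q_i and 326 = (3/2)q_i, giving q_i = 652/3.
Price P = 445 - (1/2)·(1304/3) = 683/3.
Juno's profit: (683/3 - 119)·(652/3) - 21105 = 2511.8889.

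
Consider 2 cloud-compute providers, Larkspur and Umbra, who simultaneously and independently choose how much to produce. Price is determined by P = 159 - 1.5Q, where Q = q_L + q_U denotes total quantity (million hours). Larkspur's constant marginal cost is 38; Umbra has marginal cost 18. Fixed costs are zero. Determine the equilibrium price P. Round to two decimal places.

71.67

Larkspur's profit: π_L = (159 - 1.5Q)q_L - (38q_L). Setting ∂π_L/∂q_L = 0: 121 - 3q_L - (3/2)(q_U) = 0.
Umbra's first-order condition: 141 - 3q_U - (3/2)(q_L) = 0.
Rearranging gives the reaction functions q_L = (121 - (3/2)q_U)/3 and q_U = (141 - (3/2)q_L)/3.
Substituting one into the other gives q_L = 202/9 and q_U = 322/9.
Total output Q = 524/9, so price P = 159 - (3/2)·(524/9) = 215/3.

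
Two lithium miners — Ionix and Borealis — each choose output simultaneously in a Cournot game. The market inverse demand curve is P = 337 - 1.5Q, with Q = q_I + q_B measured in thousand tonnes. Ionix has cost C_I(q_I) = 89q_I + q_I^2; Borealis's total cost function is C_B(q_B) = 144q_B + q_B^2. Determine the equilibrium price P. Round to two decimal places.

Ionix's profit: π_I = (337 - 1.5Q)q_I - (89q_I + q_I²). Setting ∂π_I/∂q_I = 0: 248 - 5q_I - (3/2)(q_B) = 0.
Borealis's first-order condition: 193 - 5q_B - (3/2)(q_I) = 0.
Best responses: q_I = (248 - (3/2)q_B)/5, q_B = (193 - (3/2)q_I)/5.
Solving the pair: q_I = 41.7802, q_B = 26.0659.
Total output Q = 882/13, so price P = 337 - (3/2)·(882/13) = 235.2308.

235.23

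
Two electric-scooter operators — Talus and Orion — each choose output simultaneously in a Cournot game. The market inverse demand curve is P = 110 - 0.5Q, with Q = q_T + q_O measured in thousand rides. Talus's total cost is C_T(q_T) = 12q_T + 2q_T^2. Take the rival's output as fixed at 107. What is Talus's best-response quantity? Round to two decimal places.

8.90

With the rival's output fixed at 107, Talus's profit is π_T = (110 - (1/2)·107 - (1/2)q_T)q_T - (12q_T + 2q_T²) = (113/2 - (1/2)q_T)q_T - (12q_T + 2q_T²).
∂π_T/∂q_T = 89/2 - 5q_T = 0, so q_T = 89/10.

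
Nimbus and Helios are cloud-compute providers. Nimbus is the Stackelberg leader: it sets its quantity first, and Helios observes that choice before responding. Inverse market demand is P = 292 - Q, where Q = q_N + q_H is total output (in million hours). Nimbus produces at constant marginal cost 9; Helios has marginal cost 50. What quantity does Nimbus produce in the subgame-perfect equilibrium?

Solve by backward induction. Given q_N, the follower Helios maximises π_H = (292 - q_N - q_H)q_H - 50q_H.
Follower FOC: 242 - q_N - 2q_H = 0, so q_H(q_N) = (242 - q_N)/2.
Nimbus substitutes q_H(q_N) into its own profit: π_N = q_N(292 - q_N - (242 - q_N)/2) - 9q_N = (171 - (1/2)q_N)q_N - 9q_N.
The leader's first-order condition 162 - q_N = 0 yields q_N = 162.
Then q_H = (242 - 162)/2 = 40.

162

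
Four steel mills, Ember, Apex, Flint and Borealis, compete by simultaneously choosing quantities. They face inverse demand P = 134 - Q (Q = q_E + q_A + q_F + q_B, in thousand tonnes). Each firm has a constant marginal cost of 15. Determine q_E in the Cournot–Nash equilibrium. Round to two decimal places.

23.80

A representative firm's profit is π_i = q_i(134 - Q) - 15q_i.
First-order condition (treating rivals' output as given): 119 - 2q_i - Σ_{j≠i} q_j = 0.
By symmetry each firm produces the same amount; substituting Σ_{j≠i} q_j = 3q_i yields q_i = 119/5.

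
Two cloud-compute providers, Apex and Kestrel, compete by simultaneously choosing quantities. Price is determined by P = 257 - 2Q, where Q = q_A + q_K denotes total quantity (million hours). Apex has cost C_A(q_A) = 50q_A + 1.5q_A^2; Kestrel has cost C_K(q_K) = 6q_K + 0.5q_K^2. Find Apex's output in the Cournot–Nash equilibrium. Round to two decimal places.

17.19

Apex's profit: π_A = (257 - 2Q)q_A - (50q_A + (3/2)q_A²). Setting ∂π_A/∂q_A = 0: 207 - 7q_A - 2(q_K) = 0.
Kestrel's first-order condition: 251 - 5q_K - 2(q_A) = 0.
Best responses: q_A = (207 - 2q_K)/7, q_K = (251 - 2q_A)/5.
Substituting one into the other gives q_A = 533/31 and q_K = 1343/31.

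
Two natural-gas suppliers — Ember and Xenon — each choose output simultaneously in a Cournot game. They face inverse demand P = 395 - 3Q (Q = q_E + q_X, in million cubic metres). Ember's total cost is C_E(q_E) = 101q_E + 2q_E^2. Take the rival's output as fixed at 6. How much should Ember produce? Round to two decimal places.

27.60

With the rival's output fixed at 6, Ember's profit is π_E = (395 - 3·6 - 3q_E)q_E - (101q_E + 2q_E²) = (377 - 3q_E)q_E - (101q_E + 2q_E²).
∂π_E/∂q_E = 276 - 10q_E = 0, so q_E = 138/5.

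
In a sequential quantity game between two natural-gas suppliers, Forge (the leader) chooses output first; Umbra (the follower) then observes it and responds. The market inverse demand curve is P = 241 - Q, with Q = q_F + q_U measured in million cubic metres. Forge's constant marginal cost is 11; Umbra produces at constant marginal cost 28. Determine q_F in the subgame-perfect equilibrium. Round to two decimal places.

The follower Umbra best-responds to any q_F: π_U = (241 - Q)q_U - 28q_U.
∂π_U/∂q_U = 213 - q_F - 2q_U = 0 gives the reaction function q_U = (213 - q_F)/2.
The leader anticipates this reaction. Substituting into P = 241 - Q gives P = 269/2 - (1/2)q_F, so π_F = (269/2 - (1/2)q_F)q_F - 11q_F.
Leader FOC: 247/2 - q_F = 0, so q_F = 247/2.
Then q_U = (213 - 247/2)/2 = 179/4.

123.50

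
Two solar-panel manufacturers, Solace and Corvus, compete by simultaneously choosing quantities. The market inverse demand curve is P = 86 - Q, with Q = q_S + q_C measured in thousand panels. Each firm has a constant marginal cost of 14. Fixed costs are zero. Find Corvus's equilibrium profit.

A representative firm's profit is π_i = q_i(86 - Q) - 14q_i.
First-order condition (treating rivals' output as given): 72 - 2q_i - q_j = 0.
With identical firms every q_j equals q_i, so q_j = q_i and 72 = 3q_i, giving q_i = 24.
Price P = 86 - 48 = 38.
Corvus's profit: (38 - 14)·24 = 576.

576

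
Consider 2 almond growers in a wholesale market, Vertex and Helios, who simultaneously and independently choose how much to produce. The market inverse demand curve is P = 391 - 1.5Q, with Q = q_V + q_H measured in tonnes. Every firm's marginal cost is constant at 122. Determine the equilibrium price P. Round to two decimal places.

211.67

Each firm earns π_i = (391 - 1.5Q)q_i - 122q_i.
First-order condition (treating rivals' output as given): 269 - 3q_i - (3/2)q_j = 0.
By symmetry each firm produces the same amount; substituting q_j = q_i yields q_i = 269/(9/2) = 538/9.
Total output Q = 1076/9, so price P = 391 - (3/2)·(1076/9) = 635/3.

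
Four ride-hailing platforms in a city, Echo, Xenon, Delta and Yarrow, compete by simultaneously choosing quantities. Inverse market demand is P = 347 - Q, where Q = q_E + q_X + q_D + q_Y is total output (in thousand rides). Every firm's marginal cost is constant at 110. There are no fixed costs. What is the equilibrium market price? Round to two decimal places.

157.40

Each firm earns π_i = (347 - Q)q_i - 110q_i.
Setting ∂π_i/∂q_i = 0 with rivals' quantities fixed: 237 - 2q_i - Σ_{j≠i} q_j = 0.
With identical firms every q_j equals q_i, so Σ_{j≠i} q_j = 3q_i and 237 = 5q_i, giving q_i = 237/5.
Total output Q = 948/5, so price P = 347 - 948/5 = 787/5.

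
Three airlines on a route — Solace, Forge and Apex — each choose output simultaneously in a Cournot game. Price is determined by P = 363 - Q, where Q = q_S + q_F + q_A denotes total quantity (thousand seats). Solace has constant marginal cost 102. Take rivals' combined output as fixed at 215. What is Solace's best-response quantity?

23

With rivals' combined output fixed at 215, Solace's profit is π_S = (363 - 215 - q_S)q_S - (102q_S) = (148 - q_S)q_S - (102q_S).
∂π_S/∂q_S = 46 - 2q_S = 0, so q_S = 23.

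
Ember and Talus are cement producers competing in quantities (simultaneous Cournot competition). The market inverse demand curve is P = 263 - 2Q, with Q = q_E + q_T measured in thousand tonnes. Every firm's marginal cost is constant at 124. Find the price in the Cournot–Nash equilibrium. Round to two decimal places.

A representative firm's profit is π_i = q_i(263 - 2Q) - 124q_i.
First-order condition (treating rivals' output as given): 139 - 4q_i - 2q_j = 0.
By symmetry each firm produces the same amount; substituting q_j = q_i yields q_i = 139/6.
Total output Q = 139/3, so price P = 263 - 2·(139/3) = 511/3.

170.33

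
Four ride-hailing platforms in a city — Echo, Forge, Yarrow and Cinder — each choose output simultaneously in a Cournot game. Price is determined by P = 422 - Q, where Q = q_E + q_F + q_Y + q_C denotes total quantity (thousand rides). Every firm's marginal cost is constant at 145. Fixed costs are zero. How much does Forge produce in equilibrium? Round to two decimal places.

Each firm earns π_i = (422 - Q)q_i - 145q_i.
First-order condition (treating rivals' output as given): 277 - 2q_i - Σ_{j≠i} q_j = 0.
With identical firms every q_j equals q_i, so Σ_{j≠i} q_j = 3q_i and 277 = 5q_i, giving q_i = 277/5.

55.40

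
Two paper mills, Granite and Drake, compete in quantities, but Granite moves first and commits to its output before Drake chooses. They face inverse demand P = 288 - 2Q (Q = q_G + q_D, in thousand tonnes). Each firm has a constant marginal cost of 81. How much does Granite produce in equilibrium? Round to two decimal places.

The follower Drake best-responds to any q_G: π_D = (288 - 2Q)q_D - 81q_D.
Setting the follower's marginal profit to zero, 207 - 2q_G - 4q_D = 0, i.e. q_D = (207 - 2q_G)/4.
Granite substitutes q_D(q_G) into its own profit: π_G = q_G(288 - 2q_G - (207 - 2q_G)/2) - 81q_G = (369/2 - q_G)q_G - 81q_G.
The leader's first-order condition 207/2 - 2q_G = 0 yields q_G = 207/4.
Then q_D = (207 - 2·(207/4))/4 = 207/8.

51.75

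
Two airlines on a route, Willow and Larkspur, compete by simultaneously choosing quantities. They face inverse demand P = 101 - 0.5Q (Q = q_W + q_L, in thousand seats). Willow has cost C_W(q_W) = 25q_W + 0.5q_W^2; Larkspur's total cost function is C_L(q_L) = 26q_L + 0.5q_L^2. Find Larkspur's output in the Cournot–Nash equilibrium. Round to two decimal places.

Willow's profit: π_W = (101 - 0.5Q)q_W - (25q_W + (1/2)q_W²). Setting ∂π_W/∂q_W = 0: 76 - 2q_W - (1/2)(q_L) = 0.
Larkspur's profit: π_L = (101 - 0.5Q)q_L - (26q_L + (1/2)q_L²). Setting ∂π_L/∂q_L = 0: 75 - 2q_L - (1/2)(q_W) = 0.
Rearranging gives the reaction functions q_W = (76 - (1/2)q_L)/2 and q_L = (75 - (1/2)q_W)/2.
Substituting one into the other gives q_W = 458/15 and q_L = 448/15.

29.87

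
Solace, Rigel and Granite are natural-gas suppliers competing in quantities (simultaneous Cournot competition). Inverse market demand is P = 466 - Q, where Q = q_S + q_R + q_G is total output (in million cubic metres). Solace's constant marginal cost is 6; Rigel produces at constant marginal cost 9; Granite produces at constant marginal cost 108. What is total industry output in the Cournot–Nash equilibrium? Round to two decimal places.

Solace's profit: π_S = (466 - Q)q_S - (6q_S). Setting ∂π_S/∂q_S = 0: 460 - 2q_S - (q_R + q_G) = 0.
Rigel's first-order condition: 457 - 2q_R - (q_S + q_G) = 0.
Granite's first-order condition: 358 - 2q_G - (q_S + q_R) = 0.
Adding the 3 conditions: 1275 − 2Q − 2Q = 0, i.e. Q = 1275/4.
Back-substituting: q_S = (460 − 1275/4) = 565/4, q_R = (457 − 1275/4) = 553/4, q_G = (358 − 1275/4) = 157/4.
Total output Q = 565/4 + 553/4 + 157/4 = 1275/4.

318.75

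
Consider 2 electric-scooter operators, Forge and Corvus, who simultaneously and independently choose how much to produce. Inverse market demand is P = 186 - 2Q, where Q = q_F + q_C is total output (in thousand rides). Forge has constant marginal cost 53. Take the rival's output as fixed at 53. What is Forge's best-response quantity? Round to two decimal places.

With the rival's output fixed at 53, Forge's profit is π_F = (186 - 2·53 - 2q_F)q_F - (53q_F) = (80 - 2q_F)q_F - (53q_F).
∂π_F/∂q_F = 27 - 4q_F = 0, so q_F = 27/4.

6.75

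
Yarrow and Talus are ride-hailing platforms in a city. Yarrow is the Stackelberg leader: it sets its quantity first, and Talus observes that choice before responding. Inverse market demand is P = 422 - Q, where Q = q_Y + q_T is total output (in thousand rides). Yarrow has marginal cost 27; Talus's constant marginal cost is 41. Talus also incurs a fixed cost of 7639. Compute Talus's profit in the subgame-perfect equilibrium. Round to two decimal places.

Solve by backward induction. Given q_Y, the follower Talus maximises π_T = (422 - q_Y - q_T)q_T - 41q_T.
Follower FOC: 381 - q_Y - 2q_T = 0, so q_T(q_Y) = (381 - q_Y)/2.
Yarrow substitutes q_T(q_Y) into its own profit: π_Y = q_Y(422 - q_Y - (381 - q_Y)/2) - 27q_Y = (463/2 - (1/2)q_Y)q_Y - 27q_Y.
The leader's first-order condition 409/2 - q_Y = 0 yields q_Y = 409/2.
Then q_T = (381 - 409/2)/2 = 353/4.
Price P = 422 - 1171/4 = 517/4.
Talus's profit: (517/4 - 41)·(353/4) - 7639 = 149.0625.

149.06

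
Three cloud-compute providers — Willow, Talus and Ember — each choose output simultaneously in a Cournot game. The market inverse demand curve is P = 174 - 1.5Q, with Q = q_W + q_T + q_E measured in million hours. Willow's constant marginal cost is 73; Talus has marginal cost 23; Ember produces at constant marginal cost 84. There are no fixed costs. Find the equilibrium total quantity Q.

Willow's profit: π_W = (174 - 1.5Q)q_W - (73q_W). Setting ∂π_W/∂q_W = 0: 101 - 3q_W - (3/2)(q_T + q_E) = 0.
Talus's first-order condition: 151 - 3q_T - (3/2)(q_W + q_E) = 0.
Ember's profit: π_E = (174 - 1.5Q)q_E - (84q_E). Setting ∂π_E/∂q_E = 0: 90 - 3q_E - (3/2)(q_W + q_T) = 0.
Adding the 3 conditions: 342 − 3Q − 3Q = 0, i.e. Q = 57.
Back-substituting: q_W = (101 − 171/2)/(3/2) = 31/3, q_T = (151 − 171/2)/(3/2) = 131/3, q_E = (90 − 171/2)/(3/2) = 3.
Total output Q = 31/3 + 131/3 + 3 = 57.

57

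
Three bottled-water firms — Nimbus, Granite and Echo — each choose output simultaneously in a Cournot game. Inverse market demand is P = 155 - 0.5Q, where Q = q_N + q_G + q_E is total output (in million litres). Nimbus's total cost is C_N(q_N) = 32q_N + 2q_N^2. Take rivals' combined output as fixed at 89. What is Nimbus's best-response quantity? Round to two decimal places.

15.70

With rivals' combined output fixed at 89, Nimbus's profit is π_N = (155 - (1/2)·89 - (1/2)q_N)q_N - (32q_N + 2q_N²) = (221/2 - (1/2)q_N)q_N - (32q_N + 2q_N²).
∂π_N/∂q_N = 157/2 - 5q_N = 0, so q_N = 157/10.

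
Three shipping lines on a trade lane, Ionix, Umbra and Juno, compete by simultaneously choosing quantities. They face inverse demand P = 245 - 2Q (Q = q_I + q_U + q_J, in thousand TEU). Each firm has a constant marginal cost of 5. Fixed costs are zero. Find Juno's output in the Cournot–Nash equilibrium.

A representative firm's profit is π_i = q_i(245 - 2Q) - 5q_i.
Setting ∂π_i/∂q_i = 0 with rivals' quantities fixed: 240 - 4q_i - 2·Σ_{j≠i} q_j = 0.
With identical firms every q_j equals q_i, so Σ_{j≠i} q_j = 2q_i and 240 = 8q_i, giving q_i = 30.

30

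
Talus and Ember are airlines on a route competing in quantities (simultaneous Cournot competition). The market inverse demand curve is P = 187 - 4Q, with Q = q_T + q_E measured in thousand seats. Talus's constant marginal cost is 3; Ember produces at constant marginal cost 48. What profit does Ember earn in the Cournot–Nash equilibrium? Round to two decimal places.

Talus's profit: π_T = (187 - 4Q)q_T - (3q_T). Setting ∂π_T/∂q_T = 0: 184 - 8q_T - 4(q_E) = 0.
Ember's profit: π_E = (187 - 4Q)q_E - (48q_E). Setting ∂π_E/∂q_E = 0: 139 - 8q_E - 4(q_T) = 0.
Rearranging gives the reaction functions q_T = (184 - 4q_E)/8 and q_E = (139 - 4q_T)/8.
Substituting one into the other gives q_T = 229/12 and q_E = 47/6.
Price P = 187 - 4·(323/12) = 238/3.
Ember's profit: (238/3 - 48)·(47/6) = 245.4444.

245.44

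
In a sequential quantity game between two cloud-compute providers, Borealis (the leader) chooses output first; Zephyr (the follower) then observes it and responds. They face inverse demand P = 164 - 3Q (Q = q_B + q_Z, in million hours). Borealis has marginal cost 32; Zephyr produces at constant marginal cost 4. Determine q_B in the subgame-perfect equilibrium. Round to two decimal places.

17.33

Solve by backward induction. Given q_B, the follower Zephyr maximises π_Z = (164 - 3q_B - 3q_Z)q_Z - 4q_Z.
Follower FOC: 160 - 3q_B - 6q_Z = 0, so q_Z(q_B) = (160 - 3q_B)/6.
The leader anticipates this reaction. Substituting into P = 164 - 3Q gives P = 84 - (3/2)q_B, so π_B = (84 - (3/2)q_B)q_B - 32q_B.
Leader FOC: 52 - 3q_B = 0, so q_B = 52/3.
Then q_Z = (160 - 3·(52/3))/6 = 18.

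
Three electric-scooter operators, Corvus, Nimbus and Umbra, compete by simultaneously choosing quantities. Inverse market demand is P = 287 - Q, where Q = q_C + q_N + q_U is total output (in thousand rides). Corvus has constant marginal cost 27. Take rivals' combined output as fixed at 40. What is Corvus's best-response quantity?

With rivals' combined output fixed at 40, Corvus's profit is π_C = (287 - 40 - q_C)q_C - (27q_C) = (247 - q_C)q_C - (27q_C).
∂π_C/∂q_C = 220 - 2q_C = 0, so q_C = 110.

110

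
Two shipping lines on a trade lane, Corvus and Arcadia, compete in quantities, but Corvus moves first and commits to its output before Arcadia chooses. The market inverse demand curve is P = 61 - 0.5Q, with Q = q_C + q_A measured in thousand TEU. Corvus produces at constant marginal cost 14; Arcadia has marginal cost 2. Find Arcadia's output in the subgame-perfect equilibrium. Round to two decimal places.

The follower Arcadia best-responds to any q_C: π_A = (61 - 0.5Q)q_A - 2q_A.
Follower FOC: 59 - (1/2)q_C - q_A = 0, so q_A(q_C) = (59 - (1/2)q_C).
Corvus substitutes q_A(q_C) into its own profit: π_C = q_C(61 - (1/2)q_C - (59 - (1/2)q_C)/2) - 14q_C = (63/2 - (1/4)q_C)q_C - 14q_C.
The leader's first-order condition 35/2 - (1/2)q_C = 0 yields q_C = 35.
Then q_A = (59 - (1/2)·35) = 83/2.

41.50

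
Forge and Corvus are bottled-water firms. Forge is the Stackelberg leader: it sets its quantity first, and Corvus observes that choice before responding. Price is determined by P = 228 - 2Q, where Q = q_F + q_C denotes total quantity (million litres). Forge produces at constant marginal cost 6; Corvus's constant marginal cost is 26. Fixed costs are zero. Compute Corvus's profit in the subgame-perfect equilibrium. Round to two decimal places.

820.13

The follower Corvus best-responds to any q_F: π_C = (228 - 2Q)q_C - 26q_C.
Follower FOC: 202 - 2q_F - 4q_C = 0, so q_C(q_F) = (202 - 2q_F)/4.
Forge substitutes q_C(q_F) into its own profit: π_F = q_F(228 - 2q_F - (202 - 2q_F)/2) - 6q_F = (127 - q_F)q_F - 6q_F.
Maximising: ∂π_F/∂q_F = 121 - 2q_F = 0, giving q_F = 121/2.
Then q_C = (202 - 2·(121/2))/4 = 81/4.
Price P = 228 - 2·(323/4) = 133/2.
Corvus's profit: (133/2 - 26)·(81/4) = 820.1250.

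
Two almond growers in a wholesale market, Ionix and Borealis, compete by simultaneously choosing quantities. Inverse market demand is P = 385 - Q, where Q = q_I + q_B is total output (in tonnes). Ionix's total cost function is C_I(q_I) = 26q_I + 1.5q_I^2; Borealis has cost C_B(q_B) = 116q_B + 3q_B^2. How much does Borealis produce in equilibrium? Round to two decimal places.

25.28

Ionix's profit: π_I = (385 - Q)q_I - (26q_I + (3/2)q_I²). Setting ∂π_I/∂q_I = 0: 359 - 5q_I - (q_B) = 0.
Borealis's first-order condition: 269 - 8q_B - (q_I) = 0.
Best responses: q_I = (359 - q_B)/5, q_B = (269 - q_I)/8.
Solving the pair: q_I = 66.7436, q_B = 986/39.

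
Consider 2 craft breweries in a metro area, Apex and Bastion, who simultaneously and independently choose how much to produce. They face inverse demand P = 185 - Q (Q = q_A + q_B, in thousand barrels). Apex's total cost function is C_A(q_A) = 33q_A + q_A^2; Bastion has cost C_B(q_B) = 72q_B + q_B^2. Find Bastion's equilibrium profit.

Apex's profit: π_A = (185 - Q)q_A - (33q_A + q_A²). Setting ∂π_A/∂q_A = 0: 152 - 4q_A - (q_B) = 0.
Bastion's profit: π_B = (185 - Q)q_B - (72q_B + q_B²). Setting ∂π_B/∂q_B = 0: 113 - 4q_B - (q_A) = 0.
Best responses: q_A = (152 - q_B)/4, q_B = (113 - q_A)/4.
Solving the pair: q_A = 33, q_B = 20.
Price P = 185 - 53 = 132.
Bastion's profit: 132·20 - 72·20 - 20² = 800.

800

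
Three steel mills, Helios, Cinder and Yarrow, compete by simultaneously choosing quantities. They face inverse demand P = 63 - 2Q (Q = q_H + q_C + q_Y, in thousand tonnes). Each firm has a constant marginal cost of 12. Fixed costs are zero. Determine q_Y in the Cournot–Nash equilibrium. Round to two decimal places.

6.38

Each firm earns π_i = (63 - 2Q)q_i - 12q_i.
Setting ∂π_i/∂q_i = 0 with rivals' quantities fixed: 51 - 4q_i - 2·Σ_{j≠i} q_j = 0.
With identical firms every q_j equals q_i, so Σ_{j≠i} q_j = 2q_i and 51 = 8q_i, giving q_i = 51/8.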